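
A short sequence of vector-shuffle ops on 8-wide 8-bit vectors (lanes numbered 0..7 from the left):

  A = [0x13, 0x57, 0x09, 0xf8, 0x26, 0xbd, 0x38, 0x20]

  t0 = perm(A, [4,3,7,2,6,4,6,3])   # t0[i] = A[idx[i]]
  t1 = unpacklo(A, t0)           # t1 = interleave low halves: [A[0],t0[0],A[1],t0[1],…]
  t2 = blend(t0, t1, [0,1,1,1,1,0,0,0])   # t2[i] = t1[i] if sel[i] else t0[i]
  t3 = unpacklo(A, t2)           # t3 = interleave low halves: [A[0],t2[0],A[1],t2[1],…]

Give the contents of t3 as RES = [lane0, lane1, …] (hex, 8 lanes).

RES = [ 0x13  0x26  0x57  0x26  0x09  0x57  0xf8  0xf8 ]

  t0: 26 f8 20 09 38 26 38 f8
  t1: 13 26 57 f8 09 20 f8 09
  t2: 26 26 57 f8 09 26 38 f8
  t3: 13 26 57 26 09 57 f8 f8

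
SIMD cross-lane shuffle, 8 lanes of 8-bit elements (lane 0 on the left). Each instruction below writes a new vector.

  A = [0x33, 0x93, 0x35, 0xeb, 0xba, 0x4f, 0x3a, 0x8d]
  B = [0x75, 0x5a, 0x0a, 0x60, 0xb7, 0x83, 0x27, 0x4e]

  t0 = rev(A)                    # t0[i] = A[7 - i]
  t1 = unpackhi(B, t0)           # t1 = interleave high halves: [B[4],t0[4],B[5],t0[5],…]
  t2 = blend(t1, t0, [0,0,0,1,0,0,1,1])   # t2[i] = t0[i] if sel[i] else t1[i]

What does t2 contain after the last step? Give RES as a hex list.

RES = [ 0xb7  0xeb  0x83  0xba  0x27  0x93  0x93  0x33 ]

  t0: 8d 3a 4f ba eb 35 93 33
  t1: b7 eb 83 35 27 93 4e 33
  t2: b7 eb 83 ba 27 93 93 33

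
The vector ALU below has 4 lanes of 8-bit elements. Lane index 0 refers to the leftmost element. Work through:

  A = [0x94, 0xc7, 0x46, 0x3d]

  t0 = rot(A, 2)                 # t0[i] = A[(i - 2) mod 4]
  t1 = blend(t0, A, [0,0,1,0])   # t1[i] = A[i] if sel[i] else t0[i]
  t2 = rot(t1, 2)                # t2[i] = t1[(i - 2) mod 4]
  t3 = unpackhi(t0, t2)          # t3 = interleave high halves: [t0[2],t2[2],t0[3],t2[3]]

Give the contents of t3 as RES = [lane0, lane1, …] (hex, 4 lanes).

RES = [0x94, 0x46, 0xc7, 0x3d]

  t0: 46 3d 94 c7
  t1: 46 3d 46 c7
  t2: 46 c7 46 3d
  t3: 94 46 c7 3d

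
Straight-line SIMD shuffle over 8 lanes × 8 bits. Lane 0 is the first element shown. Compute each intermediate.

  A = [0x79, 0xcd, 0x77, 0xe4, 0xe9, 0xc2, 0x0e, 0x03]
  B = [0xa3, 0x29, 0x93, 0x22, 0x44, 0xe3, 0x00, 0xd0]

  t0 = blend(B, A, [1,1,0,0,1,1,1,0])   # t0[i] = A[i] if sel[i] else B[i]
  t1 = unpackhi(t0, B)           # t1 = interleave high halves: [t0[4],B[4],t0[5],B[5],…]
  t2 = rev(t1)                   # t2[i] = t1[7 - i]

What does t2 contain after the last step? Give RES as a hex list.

RES = [ 0xd0  0xd0  0x00  0x0e  0xe3  0xc2  0x44  0xe9 ]

t0 = [0x79, 0xcd, 0x93, 0x22, 0xe9, 0xc2, 0x0e, 0xd0]
t1 = [0xe9, 0x44, 0xc2, 0xe3, 0x0e, 0x00, 0xd0, 0xd0]
t2 = [0xd0, 0xd0, 0x00, 0x0e, 0xe3, 0xc2, 0x44, 0xe9]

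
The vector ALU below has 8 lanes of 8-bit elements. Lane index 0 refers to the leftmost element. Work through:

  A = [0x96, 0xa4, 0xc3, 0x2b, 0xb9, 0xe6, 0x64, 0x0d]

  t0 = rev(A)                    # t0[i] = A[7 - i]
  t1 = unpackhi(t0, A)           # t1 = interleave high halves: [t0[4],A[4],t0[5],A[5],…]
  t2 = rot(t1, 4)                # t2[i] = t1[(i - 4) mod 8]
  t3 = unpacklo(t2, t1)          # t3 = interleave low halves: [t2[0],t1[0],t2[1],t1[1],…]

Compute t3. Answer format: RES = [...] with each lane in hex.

t0 = [0x0d, 0x64, 0xe6, 0xb9, 0x2b, 0xc3, 0xa4, 0x96]
t1 = [0x2b, 0xb9, 0xc3, 0xe6, 0xa4, 0x64, 0x96, 0x0d]
t2 = [0xa4, 0x64, 0x96, 0x0d, 0x2b, 0xb9, 0xc3, 0xe6]
t3 = [0xa4, 0x2b, 0x64, 0xb9, 0x96, 0xc3, 0x0d, 0xe6]

RES = [0xa4, 0x2b, 0x64, 0xb9, 0x96, 0xc3, 0x0d, 0xe6]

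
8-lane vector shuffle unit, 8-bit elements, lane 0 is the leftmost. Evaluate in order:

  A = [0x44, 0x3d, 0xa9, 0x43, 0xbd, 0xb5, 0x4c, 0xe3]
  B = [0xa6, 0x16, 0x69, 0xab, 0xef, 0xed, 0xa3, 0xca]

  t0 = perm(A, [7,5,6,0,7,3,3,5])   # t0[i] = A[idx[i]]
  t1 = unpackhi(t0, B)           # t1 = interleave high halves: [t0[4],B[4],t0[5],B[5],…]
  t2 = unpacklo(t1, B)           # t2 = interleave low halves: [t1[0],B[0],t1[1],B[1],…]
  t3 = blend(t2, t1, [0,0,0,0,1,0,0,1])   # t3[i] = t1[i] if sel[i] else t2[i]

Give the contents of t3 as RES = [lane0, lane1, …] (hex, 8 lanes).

t0 = [0xe3, 0xb5, 0x4c, 0x44, 0xe3, 0x43, 0x43, 0xb5]
t1 = [0xe3, 0xef, 0x43, 0xed, 0x43, 0xa3, 0xb5, 0xca]
t2 = [0xe3, 0xa6, 0xef, 0x16, 0x43, 0x69, 0xed, 0xab]
t3 = [0xe3, 0xa6, 0xef, 0x16, 0x43, 0x69, 0xed, 0xca]

RES = [ 0xe3  0xa6  0xef  0x16  0x43  0x69  0xed  0xca ]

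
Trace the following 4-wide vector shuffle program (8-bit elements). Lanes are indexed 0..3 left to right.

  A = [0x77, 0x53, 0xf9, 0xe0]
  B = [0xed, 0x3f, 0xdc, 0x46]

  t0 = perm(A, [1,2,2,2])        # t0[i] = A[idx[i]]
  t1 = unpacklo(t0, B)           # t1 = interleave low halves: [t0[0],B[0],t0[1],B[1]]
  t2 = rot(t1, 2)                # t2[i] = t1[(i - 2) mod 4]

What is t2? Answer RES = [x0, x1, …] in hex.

RES = [ 0xf9  0x3f  0x53  0xed ]

t0 = [0x53, 0xf9, 0xf9, 0xf9]
t1 = [0x53, 0xed, 0xf9, 0x3f]
t2 = [0xf9, 0x3f, 0x53, 0xed]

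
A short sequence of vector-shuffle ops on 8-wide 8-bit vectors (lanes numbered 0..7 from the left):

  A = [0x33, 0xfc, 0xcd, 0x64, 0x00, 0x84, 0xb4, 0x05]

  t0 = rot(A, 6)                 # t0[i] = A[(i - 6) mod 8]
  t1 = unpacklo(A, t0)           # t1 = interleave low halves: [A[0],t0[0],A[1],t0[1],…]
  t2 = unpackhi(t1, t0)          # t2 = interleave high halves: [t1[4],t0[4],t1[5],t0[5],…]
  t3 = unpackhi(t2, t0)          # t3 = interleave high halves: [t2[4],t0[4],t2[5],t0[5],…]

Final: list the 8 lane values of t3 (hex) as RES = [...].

RES = [0x64, 0xb4, 0x33, 0x05, 0x84, 0x33, 0xfc, 0xfc]

→ t0 |cd|64|00|84|b4|05|33|fc|
→ t1 |33|cd|fc|64|cd|00|64|84|
→ t2 |cd|b4|00|05|64|33|84|fc|
→ t3 |64|b4|33|05|84|33|fc|fc|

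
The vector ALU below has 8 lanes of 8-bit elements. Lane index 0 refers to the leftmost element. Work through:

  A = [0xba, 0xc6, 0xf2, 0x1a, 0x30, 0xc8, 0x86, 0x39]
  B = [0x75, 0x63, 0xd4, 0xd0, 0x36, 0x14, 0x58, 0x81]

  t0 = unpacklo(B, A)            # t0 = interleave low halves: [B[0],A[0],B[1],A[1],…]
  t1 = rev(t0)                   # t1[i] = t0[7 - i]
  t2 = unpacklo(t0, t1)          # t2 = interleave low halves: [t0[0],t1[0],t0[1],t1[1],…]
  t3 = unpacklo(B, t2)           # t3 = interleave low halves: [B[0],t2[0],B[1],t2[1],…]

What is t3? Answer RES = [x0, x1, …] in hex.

  t0: 75 ba 63 c6 d4 f2 d0 1a
  t1: 1a d0 f2 d4 c6 63 ba 75
  t2: 75 1a ba d0 63 f2 c6 d4
  t3: 75 75 63 1a d4 ba d0 d0

RES = [0x75, 0x75, 0x63, 0x1a, 0xd4, 0xba, 0xd0, 0xd0]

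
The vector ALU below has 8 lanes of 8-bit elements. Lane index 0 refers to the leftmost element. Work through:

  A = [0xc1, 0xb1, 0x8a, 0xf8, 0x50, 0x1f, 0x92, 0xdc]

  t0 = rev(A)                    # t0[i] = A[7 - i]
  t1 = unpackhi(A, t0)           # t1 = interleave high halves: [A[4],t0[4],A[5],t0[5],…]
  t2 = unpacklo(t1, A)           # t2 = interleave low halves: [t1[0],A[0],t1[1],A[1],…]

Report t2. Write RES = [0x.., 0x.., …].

  t0: dc 92 1f 50 f8 8a b1 c1
  t1: 50 f8 1f 8a 92 b1 dc c1
  t2: 50 c1 f8 b1 1f 8a 8a f8

RES = [0x50, 0xc1, 0xf8, 0xb1, 0x1f, 0x8a, 0x8a, 0xf8]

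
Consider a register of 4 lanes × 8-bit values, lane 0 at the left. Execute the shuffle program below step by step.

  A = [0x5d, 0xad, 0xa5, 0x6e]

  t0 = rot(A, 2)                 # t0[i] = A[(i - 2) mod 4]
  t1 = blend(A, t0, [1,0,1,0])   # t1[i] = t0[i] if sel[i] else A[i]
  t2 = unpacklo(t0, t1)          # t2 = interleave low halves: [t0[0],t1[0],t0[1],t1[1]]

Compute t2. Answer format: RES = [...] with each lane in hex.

t0 = [0xa5, 0x6e, 0x5d, 0xad]
t1 = [0xa5, 0xad, 0x5d, 0x6e]
t2 = [0xa5, 0xa5, 0x6e, 0xad]

RES = [0xa5, 0xa5, 0x6e, 0xad]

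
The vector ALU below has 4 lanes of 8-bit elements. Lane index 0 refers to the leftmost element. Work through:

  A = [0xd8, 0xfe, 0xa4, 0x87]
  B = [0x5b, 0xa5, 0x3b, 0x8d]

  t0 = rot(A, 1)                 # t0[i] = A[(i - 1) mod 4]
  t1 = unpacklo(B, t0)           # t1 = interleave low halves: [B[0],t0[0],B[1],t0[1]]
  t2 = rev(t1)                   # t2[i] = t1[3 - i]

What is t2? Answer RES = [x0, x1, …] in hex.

t0 = [0x87, 0xd8, 0xfe, 0xa4]
t1 = [0x5b, 0x87, 0xa5, 0xd8]
t2 = [0xd8, 0xa5, 0x87, 0x5b]

RES = [ 0xd8  0xa5  0x87  0x5b ]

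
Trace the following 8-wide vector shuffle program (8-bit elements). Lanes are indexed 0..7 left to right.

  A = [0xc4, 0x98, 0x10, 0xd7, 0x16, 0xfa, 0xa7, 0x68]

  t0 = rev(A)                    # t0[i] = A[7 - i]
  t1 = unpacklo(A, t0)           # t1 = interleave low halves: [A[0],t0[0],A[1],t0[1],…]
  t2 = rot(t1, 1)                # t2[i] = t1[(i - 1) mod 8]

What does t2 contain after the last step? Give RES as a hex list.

→ t0 |68|a7|fa|16|d7|10|98|c4|
→ t1 |c4|68|98|a7|10|fa|d7|16|
→ t2 |16|c4|68|98|a7|10|fa|d7|

RES = [0x16, 0xc4, 0x68, 0x98, 0xa7, 0x10, 0xfa, 0xd7]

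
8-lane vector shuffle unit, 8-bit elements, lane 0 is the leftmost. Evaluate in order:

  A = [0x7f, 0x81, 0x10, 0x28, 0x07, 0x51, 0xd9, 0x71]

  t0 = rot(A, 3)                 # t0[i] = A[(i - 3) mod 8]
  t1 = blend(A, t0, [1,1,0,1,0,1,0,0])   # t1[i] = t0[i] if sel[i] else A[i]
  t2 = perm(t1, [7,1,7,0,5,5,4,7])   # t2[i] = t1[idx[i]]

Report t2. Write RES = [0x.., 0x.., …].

→ t0 |51|d9|71|7f|81|10|28|07|
→ t1 |51|d9|10|7f|07|10|d9|71|
→ t2 |71|d9|71|51|10|10|07|71|

RES = [ 0x71  0xd9  0x71  0x51  0x10  0x10  0x07  0x71 ]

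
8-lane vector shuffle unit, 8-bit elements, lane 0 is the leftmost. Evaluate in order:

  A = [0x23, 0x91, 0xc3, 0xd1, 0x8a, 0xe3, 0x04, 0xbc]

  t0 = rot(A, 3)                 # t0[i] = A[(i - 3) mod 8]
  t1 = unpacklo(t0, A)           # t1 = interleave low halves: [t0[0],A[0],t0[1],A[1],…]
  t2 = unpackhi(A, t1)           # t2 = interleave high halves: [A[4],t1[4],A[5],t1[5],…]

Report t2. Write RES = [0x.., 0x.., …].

→ t0 |e3|04|bc|23|91|c3|d1|8a|
→ t1 |e3|23|04|91|bc|c3|23|d1|
→ t2 |8a|bc|e3|c3|04|23|bc|d1|

RES = [ 0x8a  0xbc  0xe3  0xc3  0x04  0x23  0xbc  0xd1 ]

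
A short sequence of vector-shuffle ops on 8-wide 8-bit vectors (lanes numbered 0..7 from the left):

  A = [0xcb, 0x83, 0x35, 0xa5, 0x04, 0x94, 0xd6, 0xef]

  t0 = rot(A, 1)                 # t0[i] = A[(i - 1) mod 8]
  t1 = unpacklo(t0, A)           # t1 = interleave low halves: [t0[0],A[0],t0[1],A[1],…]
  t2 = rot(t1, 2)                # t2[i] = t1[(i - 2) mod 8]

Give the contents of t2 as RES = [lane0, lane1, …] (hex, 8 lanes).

  t0: ef cb 83 35 a5 04 94 d6
  t1: ef cb cb 83 83 35 35 a5
  t2: 35 a5 ef cb cb 83 83 35

RES = [ 0x35  0xa5  0xef  0xcb  0xcb  0x83  0x83  0x35 ]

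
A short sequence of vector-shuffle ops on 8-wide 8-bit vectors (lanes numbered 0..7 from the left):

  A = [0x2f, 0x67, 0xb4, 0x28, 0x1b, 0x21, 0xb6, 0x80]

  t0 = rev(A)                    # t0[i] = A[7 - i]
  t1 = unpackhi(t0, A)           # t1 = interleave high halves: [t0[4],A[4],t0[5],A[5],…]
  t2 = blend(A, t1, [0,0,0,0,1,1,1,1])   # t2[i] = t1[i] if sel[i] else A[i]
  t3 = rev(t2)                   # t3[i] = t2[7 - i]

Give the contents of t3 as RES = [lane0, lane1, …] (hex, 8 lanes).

t0 = [0x80, 0xb6, 0x21, 0x1b, 0x28, 0xb4, 0x67, 0x2f]
t1 = [0x28, 0x1b, 0xb4, 0x21, 0x67, 0xb6, 0x2f, 0x80]
t2 = [0x2f, 0x67, 0xb4, 0x28, 0x67, 0xb6, 0x2f, 0x80]
t3 = [0x80, 0x2f, 0xb6, 0x67, 0x28, 0xb4, 0x67, 0x2f]

RES = [ 0x80  0x2f  0xb6  0x67  0x28  0xb4  0x67  0x2f ]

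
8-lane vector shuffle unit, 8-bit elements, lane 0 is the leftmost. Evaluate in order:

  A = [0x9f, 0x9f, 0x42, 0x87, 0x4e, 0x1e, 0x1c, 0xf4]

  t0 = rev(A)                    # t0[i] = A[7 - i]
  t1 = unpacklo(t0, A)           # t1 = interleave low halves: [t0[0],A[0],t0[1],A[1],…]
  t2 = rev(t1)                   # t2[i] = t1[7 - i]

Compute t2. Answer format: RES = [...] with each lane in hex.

RES = [0x87, 0x4e, 0x42, 0x1e, 0x9f, 0x1c, 0x9f, 0xf4]

t0 = [0xf4, 0x1c, 0x1e, 0x4e, 0x87, 0x42, 0x9f, 0x9f]
t1 = [0xf4, 0x9f, 0x1c, 0x9f, 0x1e, 0x42, 0x4e, 0x87]
t2 = [0x87, 0x4e, 0x42, 0x1e, 0x9f, 0x1c, 0x9f, 0xf4]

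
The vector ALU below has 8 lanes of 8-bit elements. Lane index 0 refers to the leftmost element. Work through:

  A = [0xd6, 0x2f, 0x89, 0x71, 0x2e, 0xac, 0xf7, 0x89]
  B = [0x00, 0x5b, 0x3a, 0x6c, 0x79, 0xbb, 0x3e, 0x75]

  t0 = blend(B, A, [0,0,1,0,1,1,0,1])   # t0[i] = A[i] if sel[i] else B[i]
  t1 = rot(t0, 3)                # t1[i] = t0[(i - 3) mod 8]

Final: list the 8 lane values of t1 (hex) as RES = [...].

RES = [0xac, 0x3e, 0x89, 0x00, 0x5b, 0x89, 0x6c, 0x2e]

t0 = [0x00, 0x5b, 0x89, 0x6c, 0x2e, 0xac, 0x3e, 0x89]
t1 = [0xac, 0x3e, 0x89, 0x00, 0x5b, 0x89, 0x6c, 0x2e]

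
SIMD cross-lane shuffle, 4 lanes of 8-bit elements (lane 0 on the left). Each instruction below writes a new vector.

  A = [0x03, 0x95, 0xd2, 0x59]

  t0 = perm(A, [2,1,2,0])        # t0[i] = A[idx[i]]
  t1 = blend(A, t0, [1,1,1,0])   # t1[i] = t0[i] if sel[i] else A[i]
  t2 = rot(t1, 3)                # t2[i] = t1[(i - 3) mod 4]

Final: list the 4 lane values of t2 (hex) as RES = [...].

RES = [0x95, 0xd2, 0x59, 0xd2]

t0 = [0xd2, 0x95, 0xd2, 0x03]
t1 = [0xd2, 0x95, 0xd2, 0x59]
t2 = [0x95, 0xd2, 0x59, 0xd2]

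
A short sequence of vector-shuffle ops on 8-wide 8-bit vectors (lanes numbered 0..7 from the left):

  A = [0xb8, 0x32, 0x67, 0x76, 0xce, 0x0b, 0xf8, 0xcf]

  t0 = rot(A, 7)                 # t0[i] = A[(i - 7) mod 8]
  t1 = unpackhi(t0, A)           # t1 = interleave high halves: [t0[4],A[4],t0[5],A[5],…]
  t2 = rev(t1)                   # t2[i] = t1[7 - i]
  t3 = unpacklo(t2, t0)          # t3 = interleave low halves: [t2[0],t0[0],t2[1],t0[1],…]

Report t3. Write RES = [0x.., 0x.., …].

t0 = [0x32, 0x67, 0x76, 0xce, 0x0b, 0xf8, 0xcf, 0xb8]
t1 = [0x0b, 0xce, 0xf8, 0x0b, 0xcf, 0xf8, 0xb8, 0xcf]
t2 = [0xcf, 0xb8, 0xf8, 0xcf, 0x0b, 0xf8, 0xce, 0x0b]
t3 = [0xcf, 0x32, 0xb8, 0x67, 0xf8, 0x76, 0xcf, 0xce]

RES = [ 0xcf  0x32  0xb8  0x67  0xf8  0x76  0xcf  0xce ]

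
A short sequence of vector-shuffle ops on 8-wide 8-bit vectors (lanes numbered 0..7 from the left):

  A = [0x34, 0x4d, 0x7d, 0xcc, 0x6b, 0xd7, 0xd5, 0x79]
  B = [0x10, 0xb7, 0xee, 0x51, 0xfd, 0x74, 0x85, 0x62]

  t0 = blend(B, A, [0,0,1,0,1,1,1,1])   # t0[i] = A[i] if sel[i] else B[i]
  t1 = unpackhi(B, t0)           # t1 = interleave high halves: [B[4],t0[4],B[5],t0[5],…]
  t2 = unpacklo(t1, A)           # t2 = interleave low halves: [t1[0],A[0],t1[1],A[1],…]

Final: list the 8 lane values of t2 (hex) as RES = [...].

  t0: 10 b7 7d 51 6b d7 d5 79
  t1: fd 6b 74 d7 85 d5 62 79
  t2: fd 34 6b 4d 74 7d d7 cc

RES = [ 0xfd  0x34  0x6b  0x4d  0x74  0x7d  0xd7  0xcc ]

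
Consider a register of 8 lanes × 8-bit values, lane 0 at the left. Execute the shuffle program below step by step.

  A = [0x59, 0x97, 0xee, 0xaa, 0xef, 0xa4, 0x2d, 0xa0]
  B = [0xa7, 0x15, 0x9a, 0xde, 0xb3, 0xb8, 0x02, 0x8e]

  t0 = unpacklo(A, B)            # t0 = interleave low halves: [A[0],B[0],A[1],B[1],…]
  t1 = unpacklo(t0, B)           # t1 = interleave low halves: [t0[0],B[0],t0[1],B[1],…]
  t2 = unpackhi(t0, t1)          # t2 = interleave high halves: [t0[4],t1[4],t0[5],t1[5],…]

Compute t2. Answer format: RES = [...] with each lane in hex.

t0 = [0x59, 0xa7, 0x97, 0x15, 0xee, 0x9a, 0xaa, 0xde]
t1 = [0x59, 0xa7, 0xa7, 0x15, 0x97, 0x9a, 0x15, 0xde]
t2 = [0xee, 0x97, 0x9a, 0x9a, 0xaa, 0x15, 0xde, 0xde]

RES = [0xee, 0x97, 0x9a, 0x9a, 0xaa, 0x15, 0xde, 0xde]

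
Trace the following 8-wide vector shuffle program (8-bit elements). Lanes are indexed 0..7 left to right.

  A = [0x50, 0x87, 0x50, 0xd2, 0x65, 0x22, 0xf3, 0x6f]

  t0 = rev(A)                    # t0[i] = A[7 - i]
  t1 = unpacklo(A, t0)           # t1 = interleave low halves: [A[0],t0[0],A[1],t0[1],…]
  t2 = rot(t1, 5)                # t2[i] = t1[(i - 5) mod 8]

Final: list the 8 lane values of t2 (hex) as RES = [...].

→ t0 |6f|f3|22|65|d2|50|87|50|
→ t1 |50|6f|87|f3|50|22|d2|65|
→ t2 |f3|50|22|d2|65|50|6f|87|

RES = [0xf3, 0x50, 0x22, 0xd2, 0x65, 0x50, 0x6f, 0x87]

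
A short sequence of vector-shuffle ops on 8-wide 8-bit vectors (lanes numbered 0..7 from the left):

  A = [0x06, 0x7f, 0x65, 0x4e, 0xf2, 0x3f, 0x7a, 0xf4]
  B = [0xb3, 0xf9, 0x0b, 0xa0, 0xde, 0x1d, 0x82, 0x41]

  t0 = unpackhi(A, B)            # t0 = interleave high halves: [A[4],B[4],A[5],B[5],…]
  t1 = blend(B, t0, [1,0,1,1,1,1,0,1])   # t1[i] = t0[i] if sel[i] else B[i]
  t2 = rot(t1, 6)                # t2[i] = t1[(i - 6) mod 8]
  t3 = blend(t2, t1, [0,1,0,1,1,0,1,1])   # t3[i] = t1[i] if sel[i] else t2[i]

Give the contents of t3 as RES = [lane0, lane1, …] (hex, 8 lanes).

RES = [0x3f, 0xf9, 0x7a, 0x1d, 0x7a, 0x41, 0x82, 0x41]

→ t0 |f2|de|3f|1d|7a|82|f4|41|
→ t1 |f2|f9|3f|1d|7a|82|82|41|
→ t2 |3f|1d|7a|82|82|41|f2|f9|
→ t3 |3f|f9|7a|1d|7a|41|82|41|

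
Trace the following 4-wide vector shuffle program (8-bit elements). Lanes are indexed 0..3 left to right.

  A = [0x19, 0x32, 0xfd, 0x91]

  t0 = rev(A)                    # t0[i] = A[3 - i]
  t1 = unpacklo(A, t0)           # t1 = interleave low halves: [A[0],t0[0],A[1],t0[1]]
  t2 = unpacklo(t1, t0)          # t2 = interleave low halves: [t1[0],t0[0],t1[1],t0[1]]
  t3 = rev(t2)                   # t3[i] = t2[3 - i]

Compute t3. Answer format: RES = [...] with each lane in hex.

→ t0 |91|fd|32|19|
→ t1 |19|91|32|fd|
→ t2 |19|91|91|fd|
→ t3 |fd|91|91|19|

RES = [0xfd, 0x91, 0x91, 0x19]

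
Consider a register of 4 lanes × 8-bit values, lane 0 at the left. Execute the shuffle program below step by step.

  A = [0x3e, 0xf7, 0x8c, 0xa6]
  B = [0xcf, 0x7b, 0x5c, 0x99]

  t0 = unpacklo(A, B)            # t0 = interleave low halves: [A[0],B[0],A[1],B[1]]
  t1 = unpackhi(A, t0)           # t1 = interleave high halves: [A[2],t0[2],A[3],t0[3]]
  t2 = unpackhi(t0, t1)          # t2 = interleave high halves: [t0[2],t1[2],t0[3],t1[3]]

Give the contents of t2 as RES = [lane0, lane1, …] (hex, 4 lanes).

RES = [ 0xf7  0xa6  0x7b  0x7b ]

t0 = [0x3e, 0xcf, 0xf7, 0x7b]
t1 = [0x8c, 0xf7, 0xa6, 0x7b]
t2 = [0xf7, 0xa6, 0x7b, 0x7b]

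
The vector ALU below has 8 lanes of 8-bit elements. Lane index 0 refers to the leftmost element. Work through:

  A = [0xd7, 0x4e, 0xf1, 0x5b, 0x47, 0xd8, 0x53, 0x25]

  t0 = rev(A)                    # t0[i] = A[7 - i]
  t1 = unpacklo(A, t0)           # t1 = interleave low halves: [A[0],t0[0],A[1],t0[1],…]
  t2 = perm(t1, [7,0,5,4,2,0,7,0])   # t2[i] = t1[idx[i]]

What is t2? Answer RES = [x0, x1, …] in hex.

RES = [0x47, 0xd7, 0xd8, 0xf1, 0x4e, 0xd7, 0x47, 0xd7]

t0 = [0x25, 0x53, 0xd8, 0x47, 0x5b, 0xf1, 0x4e, 0xd7]
t1 = [0xd7, 0x25, 0x4e, 0x53, 0xf1, 0xd8, 0x5b, 0x47]
t2 = [0x47, 0xd7, 0xd8, 0xf1, 0x4e, 0xd7, 0x47, 0xd7]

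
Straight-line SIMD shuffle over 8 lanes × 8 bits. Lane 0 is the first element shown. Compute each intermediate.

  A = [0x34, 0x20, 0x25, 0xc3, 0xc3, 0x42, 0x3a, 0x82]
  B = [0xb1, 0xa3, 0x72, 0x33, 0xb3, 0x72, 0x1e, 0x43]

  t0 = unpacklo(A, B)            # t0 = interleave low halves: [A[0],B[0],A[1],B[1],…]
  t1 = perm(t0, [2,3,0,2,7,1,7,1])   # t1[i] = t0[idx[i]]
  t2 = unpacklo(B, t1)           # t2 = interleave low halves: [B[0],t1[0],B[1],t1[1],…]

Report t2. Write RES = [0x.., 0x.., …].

t0 = [0x34, 0xb1, 0x20, 0xa3, 0x25, 0x72, 0xc3, 0x33]
t1 = [0x20, 0xa3, 0x34, 0x20, 0x33, 0xb1, 0x33, 0xb1]
t2 = [0xb1, 0x20, 0xa3, 0xa3, 0x72, 0x34, 0x33, 0x20]

RES = [0xb1, 0x20, 0xa3, 0xa3, 0x72, 0x34, 0x33, 0x20]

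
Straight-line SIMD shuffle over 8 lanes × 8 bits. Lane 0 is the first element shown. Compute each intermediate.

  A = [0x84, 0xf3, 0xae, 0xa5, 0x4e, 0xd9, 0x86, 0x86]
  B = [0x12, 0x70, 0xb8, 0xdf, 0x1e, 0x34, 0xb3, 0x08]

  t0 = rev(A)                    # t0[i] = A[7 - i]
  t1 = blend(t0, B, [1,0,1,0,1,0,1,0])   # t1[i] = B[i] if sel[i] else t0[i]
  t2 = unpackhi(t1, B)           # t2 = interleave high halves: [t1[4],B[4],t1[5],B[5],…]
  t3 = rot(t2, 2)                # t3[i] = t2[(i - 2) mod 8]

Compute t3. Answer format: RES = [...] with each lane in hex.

  t0: 86 86 d9 4e a5 ae f3 84
  t1: 12 86 b8 4e 1e ae b3 84
  t2: 1e 1e ae 34 b3 b3 84 08
  t3: 84 08 1e 1e ae 34 b3 b3

RES = [ 0x84  0x08  0x1e  0x1e  0xae  0x34  0xb3  0xb3 ]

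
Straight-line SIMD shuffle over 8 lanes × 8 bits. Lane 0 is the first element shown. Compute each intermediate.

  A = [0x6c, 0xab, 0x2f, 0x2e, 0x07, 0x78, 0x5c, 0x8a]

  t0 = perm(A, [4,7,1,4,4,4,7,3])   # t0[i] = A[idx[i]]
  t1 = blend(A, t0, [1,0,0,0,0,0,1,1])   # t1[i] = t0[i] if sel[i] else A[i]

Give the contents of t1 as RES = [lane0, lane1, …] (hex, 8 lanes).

t0 = [0x07, 0x8a, 0xab, 0x07, 0x07, 0x07, 0x8a, 0x2e]
t1 = [0x07, 0xab, 0x2f, 0x2e, 0x07, 0x78, 0x8a, 0x2e]

RES = [ 0x07  0xab  0x2f  0x2e  0x07  0x78  0x8a  0x2e ]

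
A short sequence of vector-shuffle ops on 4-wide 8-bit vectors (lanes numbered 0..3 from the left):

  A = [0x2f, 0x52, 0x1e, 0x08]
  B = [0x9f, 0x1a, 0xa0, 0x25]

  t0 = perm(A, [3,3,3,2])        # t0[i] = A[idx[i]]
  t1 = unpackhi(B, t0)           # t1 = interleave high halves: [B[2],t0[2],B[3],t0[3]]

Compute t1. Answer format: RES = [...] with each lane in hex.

RES = [ 0xa0  0x08  0x25  0x1e ]

t0 = [0x08, 0x08, 0x08, 0x1e]
t1 = [0xa0, 0x08, 0x25, 0x1e]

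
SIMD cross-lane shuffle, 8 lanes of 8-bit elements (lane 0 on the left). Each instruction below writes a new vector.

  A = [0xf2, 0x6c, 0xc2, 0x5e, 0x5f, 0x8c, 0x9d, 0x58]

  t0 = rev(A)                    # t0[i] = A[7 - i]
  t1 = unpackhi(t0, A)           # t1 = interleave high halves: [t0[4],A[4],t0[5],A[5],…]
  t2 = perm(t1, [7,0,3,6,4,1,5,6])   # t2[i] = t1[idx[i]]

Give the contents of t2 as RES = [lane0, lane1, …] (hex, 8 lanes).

RES = [0x58, 0x5e, 0x8c, 0xf2, 0x6c, 0x5f, 0x9d, 0xf2]

→ t0 |58|9d|8c|5f|5e|c2|6c|f2|
→ t1 |5e|5f|c2|8c|6c|9d|f2|58|
→ t2 |58|5e|8c|f2|6c|5f|9d|f2|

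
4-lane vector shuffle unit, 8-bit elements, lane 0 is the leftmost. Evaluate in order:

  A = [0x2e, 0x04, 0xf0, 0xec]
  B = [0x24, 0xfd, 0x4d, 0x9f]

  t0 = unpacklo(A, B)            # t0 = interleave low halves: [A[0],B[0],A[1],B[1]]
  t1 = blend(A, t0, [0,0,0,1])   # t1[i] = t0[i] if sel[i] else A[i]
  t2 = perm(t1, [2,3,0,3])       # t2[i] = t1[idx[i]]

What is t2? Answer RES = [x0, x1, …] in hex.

RES = [0xf0, 0xfd, 0x2e, 0xfd]

t0 = [0x2e, 0x24, 0x04, 0xfd]
t1 = [0x2e, 0x04, 0xf0, 0xfd]
t2 = [0xf0, 0xfd, 0x2e, 0xfd]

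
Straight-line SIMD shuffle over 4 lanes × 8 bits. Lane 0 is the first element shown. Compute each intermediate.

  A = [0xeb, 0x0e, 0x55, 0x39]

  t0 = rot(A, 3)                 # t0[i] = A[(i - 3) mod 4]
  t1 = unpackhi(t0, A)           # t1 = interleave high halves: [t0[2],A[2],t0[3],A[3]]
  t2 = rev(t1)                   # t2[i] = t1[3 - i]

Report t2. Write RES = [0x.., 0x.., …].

→ t0 |0e|55|39|eb|
→ t1 |39|55|eb|39|
→ t2 |39|eb|55|39|

RES = [0x39, 0xeb, 0x55, 0x39]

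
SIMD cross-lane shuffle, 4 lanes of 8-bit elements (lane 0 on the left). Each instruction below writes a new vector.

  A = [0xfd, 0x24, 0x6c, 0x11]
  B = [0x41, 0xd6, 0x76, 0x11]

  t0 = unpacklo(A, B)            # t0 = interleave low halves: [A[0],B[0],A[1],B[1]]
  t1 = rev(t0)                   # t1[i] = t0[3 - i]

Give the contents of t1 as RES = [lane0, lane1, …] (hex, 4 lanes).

RES = [ 0xd6  0x24  0x41  0xfd ]

t0 = [0xfd, 0x41, 0x24, 0xd6]
t1 = [0xd6, 0x24, 0x41, 0xfd]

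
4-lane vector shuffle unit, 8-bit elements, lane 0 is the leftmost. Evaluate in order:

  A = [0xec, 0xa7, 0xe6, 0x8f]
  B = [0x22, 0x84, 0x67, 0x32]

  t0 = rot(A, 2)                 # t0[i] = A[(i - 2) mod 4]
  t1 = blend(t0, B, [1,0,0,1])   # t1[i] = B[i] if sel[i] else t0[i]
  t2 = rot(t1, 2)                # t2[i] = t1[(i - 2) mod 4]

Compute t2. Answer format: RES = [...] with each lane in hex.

RES = [0xec, 0x32, 0x22, 0x8f]

→ t0 |e6|8f|ec|a7|
→ t1 |22|8f|ec|32|
→ t2 |ec|32|22|8f|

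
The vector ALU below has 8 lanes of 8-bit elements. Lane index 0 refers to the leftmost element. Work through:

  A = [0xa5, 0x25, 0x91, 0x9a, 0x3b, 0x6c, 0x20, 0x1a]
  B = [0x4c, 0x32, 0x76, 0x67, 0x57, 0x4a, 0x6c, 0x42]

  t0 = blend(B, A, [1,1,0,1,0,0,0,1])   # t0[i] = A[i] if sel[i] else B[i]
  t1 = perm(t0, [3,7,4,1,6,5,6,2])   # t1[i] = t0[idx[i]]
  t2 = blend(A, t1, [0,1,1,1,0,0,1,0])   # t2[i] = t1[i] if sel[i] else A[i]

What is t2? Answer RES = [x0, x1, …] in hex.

t0 = [0xa5, 0x25, 0x76, 0x9a, 0x57, 0x4a, 0x6c, 0x1a]
t1 = [0x9a, 0x1a, 0x57, 0x25, 0x6c, 0x4a, 0x6c, 0x76]
t2 = [0xa5, 0x1a, 0x57, 0x25, 0x3b, 0x6c, 0x6c, 0x1a]

RES = [ 0xa5  0x1a  0x57  0x25  0x3b  0x6c  0x6c  0x1a ]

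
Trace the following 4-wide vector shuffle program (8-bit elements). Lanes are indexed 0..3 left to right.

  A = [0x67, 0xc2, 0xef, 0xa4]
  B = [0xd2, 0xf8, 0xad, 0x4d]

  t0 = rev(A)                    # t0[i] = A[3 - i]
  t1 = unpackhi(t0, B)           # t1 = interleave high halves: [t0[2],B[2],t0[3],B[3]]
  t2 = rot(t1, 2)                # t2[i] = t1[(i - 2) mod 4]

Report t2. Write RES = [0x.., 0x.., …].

→ t0 |a4|ef|c2|67|
→ t1 |c2|ad|67|4d|
→ t2 |67|4d|c2|ad|

RES = [0x67, 0x4d, 0xc2, 0xad]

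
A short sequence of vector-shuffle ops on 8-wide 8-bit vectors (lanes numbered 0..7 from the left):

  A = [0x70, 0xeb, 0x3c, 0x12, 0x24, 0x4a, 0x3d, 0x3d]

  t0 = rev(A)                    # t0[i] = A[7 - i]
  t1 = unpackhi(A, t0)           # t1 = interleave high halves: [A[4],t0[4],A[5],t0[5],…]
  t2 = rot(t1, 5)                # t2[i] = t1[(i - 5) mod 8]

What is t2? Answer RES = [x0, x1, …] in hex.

RES = [0x3c, 0x3d, 0xeb, 0x3d, 0x70, 0x24, 0x12, 0x4a]

t0 = [0x3d, 0x3d, 0x4a, 0x24, 0x12, 0x3c, 0xeb, 0x70]
t1 = [0x24, 0x12, 0x4a, 0x3c, 0x3d, 0xeb, 0x3d, 0x70]
t2 = [0x3c, 0x3d, 0xeb, 0x3d, 0x70, 0x24, 0x12, 0x4a]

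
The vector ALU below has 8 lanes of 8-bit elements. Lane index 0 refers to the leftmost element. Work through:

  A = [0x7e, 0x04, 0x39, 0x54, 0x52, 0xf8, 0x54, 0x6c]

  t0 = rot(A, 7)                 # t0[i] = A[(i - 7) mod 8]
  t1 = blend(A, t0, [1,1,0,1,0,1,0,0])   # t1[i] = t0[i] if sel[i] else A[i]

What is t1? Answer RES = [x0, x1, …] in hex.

  t0: 04 39 54 52 f8 54 6c 7e
  t1: 04 39 39 52 52 54 54 6c

RES = [ 0x04  0x39  0x39  0x52  0x52  0x54  0x54  0x6c ]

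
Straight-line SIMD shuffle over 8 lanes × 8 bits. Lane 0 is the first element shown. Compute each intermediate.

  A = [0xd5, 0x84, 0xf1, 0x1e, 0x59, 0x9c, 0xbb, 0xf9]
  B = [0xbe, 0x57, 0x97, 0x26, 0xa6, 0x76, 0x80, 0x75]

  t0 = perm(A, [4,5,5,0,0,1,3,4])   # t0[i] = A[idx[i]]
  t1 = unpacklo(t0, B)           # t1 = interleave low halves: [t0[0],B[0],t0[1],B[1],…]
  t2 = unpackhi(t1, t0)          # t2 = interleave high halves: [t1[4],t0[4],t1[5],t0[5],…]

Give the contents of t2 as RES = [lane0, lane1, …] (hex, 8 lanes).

→ t0 |59|9c|9c|d5|d5|84|1e|59|
→ t1 |59|be|9c|57|9c|97|d5|26|
→ t2 |9c|d5|97|84|d5|1e|26|59|

RES = [ 0x9c  0xd5  0x97  0x84  0xd5  0x1e  0x26  0x59 ]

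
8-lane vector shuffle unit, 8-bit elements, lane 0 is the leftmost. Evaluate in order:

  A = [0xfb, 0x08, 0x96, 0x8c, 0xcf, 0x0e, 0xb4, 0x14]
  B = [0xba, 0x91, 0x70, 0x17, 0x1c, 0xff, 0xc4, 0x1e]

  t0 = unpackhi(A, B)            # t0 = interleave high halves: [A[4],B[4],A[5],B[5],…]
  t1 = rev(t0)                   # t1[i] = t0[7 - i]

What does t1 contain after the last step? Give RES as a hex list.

t0 = [0xcf, 0x1c, 0x0e, 0xff, 0xb4, 0xc4, 0x14, 0x1e]
t1 = [0x1e, 0x14, 0xc4, 0xb4, 0xff, 0x0e, 0x1c, 0xcf]

RES = [ 0x1e  0x14  0xc4  0xb4  0xff  0x0e  0x1c  0xcf ]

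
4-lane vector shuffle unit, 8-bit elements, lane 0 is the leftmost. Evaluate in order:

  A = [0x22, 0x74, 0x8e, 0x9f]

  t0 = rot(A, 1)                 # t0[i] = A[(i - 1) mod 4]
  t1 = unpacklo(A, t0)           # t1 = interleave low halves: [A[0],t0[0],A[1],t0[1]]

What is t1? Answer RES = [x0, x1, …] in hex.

RES = [ 0x22  0x9f  0x74  0x22 ]

  t0: 9f 22 74 8e
  t1: 22 9f 74 22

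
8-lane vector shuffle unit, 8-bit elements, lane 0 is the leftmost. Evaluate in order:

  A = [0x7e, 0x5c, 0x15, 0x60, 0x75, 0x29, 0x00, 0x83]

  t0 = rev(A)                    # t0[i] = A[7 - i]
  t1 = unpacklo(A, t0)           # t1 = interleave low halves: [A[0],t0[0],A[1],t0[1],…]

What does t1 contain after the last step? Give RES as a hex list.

RES = [ 0x7e  0x83  0x5c  0x00  0x15  0x29  0x60  0x75 ]

t0 = [0x83, 0x00, 0x29, 0x75, 0x60, 0x15, 0x5c, 0x7e]
t1 = [0x7e, 0x83, 0x5c, 0x00, 0x15, 0x29, 0x60, 0x75]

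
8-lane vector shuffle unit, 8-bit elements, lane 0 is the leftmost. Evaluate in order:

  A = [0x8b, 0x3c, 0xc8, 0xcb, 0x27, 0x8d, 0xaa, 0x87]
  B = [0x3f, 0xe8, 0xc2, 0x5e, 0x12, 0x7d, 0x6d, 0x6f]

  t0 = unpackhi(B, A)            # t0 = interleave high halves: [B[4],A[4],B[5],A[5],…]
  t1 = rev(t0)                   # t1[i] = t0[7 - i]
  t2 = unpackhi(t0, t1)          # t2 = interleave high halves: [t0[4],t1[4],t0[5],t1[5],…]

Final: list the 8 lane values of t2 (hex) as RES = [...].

→ t0 |12|27|7d|8d|6d|aa|6f|87|
→ t1 |87|6f|aa|6d|8d|7d|27|12|
→ t2 |6d|8d|aa|7d|6f|27|87|12|

RES = [ 0x6d  0x8d  0xaa  0x7d  0x6f  0x27  0x87  0x12 ]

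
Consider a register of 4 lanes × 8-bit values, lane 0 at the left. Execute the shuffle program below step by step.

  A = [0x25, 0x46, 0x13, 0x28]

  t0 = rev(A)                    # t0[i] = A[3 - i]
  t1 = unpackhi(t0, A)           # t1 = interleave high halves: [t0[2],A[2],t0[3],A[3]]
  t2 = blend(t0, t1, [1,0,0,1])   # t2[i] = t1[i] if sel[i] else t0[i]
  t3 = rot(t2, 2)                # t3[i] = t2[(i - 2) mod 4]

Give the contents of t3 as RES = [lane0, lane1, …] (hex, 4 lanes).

t0 = [0x28, 0x13, 0x46, 0x25]
t1 = [0x46, 0x13, 0x25, 0x28]
t2 = [0x46, 0x13, 0x46, 0x28]
t3 = [0x46, 0x28, 0x46, 0x13]

RES = [ 0x46  0x28  0x46  0x13 ]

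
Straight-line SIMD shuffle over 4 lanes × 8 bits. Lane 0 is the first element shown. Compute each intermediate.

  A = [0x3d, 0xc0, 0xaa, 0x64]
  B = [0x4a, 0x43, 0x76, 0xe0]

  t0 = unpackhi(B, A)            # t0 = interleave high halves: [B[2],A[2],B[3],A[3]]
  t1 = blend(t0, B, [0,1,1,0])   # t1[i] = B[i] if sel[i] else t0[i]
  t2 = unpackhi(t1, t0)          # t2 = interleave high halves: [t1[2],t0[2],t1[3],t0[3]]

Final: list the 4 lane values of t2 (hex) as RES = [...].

  t0: 76 aa e0 64
  t1: 76 43 76 64
  t2: 76 e0 64 64

RES = [ 0x76  0xe0  0x64  0x64 ]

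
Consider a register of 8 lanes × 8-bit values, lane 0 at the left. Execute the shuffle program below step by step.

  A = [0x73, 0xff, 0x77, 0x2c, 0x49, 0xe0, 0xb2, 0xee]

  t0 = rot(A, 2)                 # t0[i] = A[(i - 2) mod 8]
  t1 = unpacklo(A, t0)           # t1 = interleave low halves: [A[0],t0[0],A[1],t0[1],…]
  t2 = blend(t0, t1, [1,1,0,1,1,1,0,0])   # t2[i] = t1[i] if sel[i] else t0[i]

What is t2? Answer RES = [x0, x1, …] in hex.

  t0: b2 ee 73 ff 77 2c 49 e0
  t1: 73 b2 ff ee 77 73 2c ff
  t2: 73 b2 73 ee 77 73 49 e0

RES = [ 0x73  0xb2  0x73  0xee  0x77  0x73  0x49  0xe0 ]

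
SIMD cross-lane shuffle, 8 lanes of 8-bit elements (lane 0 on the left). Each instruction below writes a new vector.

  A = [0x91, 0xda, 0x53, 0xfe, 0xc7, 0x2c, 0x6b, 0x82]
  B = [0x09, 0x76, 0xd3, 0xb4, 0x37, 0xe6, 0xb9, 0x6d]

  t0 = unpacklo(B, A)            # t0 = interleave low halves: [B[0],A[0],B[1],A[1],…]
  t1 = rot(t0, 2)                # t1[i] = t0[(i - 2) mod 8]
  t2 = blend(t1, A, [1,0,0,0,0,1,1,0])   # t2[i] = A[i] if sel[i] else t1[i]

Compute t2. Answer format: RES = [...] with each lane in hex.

RES = [0x91, 0xfe, 0x09, 0x91, 0x76, 0x2c, 0x6b, 0x53]

  t0: 09 91 76 da d3 53 b4 fe
  t1: b4 fe 09 91 76 da d3 53
  t2: 91 fe 09 91 76 2c 6b 53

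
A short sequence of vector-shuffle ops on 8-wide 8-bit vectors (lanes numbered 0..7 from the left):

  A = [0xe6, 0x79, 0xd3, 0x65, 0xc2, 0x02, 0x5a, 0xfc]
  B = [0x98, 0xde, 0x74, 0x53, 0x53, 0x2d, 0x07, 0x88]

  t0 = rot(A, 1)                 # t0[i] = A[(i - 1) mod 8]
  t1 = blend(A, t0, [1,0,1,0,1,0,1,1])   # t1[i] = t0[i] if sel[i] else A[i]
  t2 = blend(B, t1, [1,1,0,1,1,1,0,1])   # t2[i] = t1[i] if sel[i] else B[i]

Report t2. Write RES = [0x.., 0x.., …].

  t0: fc e6 79 d3 65 c2 02 5a
  t1: fc 79 79 65 65 02 02 5a
  t2: fc 79 74 65 65 02 07 5a

RES = [ 0xfc  0x79  0x74  0x65  0x65  0x02  0x07  0x5a ]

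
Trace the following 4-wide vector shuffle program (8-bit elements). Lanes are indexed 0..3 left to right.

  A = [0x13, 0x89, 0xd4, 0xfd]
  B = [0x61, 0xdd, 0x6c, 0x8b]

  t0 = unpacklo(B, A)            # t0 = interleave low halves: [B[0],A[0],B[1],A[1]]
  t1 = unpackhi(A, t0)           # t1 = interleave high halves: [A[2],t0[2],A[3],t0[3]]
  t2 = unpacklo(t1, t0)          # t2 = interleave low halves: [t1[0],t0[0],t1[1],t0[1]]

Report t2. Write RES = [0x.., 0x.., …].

t0 = [0x61, 0x13, 0xdd, 0x89]
t1 = [0xd4, 0xdd, 0xfd, 0x89]
t2 = [0xd4, 0x61, 0xdd, 0x13]

RES = [0xd4, 0x61, 0xdd, 0x13]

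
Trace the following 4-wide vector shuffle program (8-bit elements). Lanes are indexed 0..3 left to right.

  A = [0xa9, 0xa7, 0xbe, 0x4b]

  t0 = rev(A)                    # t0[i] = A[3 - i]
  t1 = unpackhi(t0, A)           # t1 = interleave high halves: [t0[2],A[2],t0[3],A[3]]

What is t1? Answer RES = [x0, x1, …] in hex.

  t0: 4b be a7 a9
  t1: a7 be a9 4b

RES = [0xa7, 0xbe, 0xa9, 0x4b]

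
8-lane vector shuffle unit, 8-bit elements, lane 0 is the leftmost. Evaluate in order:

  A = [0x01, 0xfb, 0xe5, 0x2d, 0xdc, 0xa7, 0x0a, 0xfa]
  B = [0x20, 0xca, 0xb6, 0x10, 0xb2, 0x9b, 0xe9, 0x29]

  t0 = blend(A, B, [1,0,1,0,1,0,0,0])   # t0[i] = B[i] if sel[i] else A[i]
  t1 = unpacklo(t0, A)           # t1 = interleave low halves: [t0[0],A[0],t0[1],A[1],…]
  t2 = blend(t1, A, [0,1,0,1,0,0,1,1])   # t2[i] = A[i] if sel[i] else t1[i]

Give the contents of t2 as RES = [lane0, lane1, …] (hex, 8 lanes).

t0 = [0x20, 0xfb, 0xb6, 0x2d, 0xb2, 0xa7, 0x0a, 0xfa]
t1 = [0x20, 0x01, 0xfb, 0xfb, 0xb6, 0xe5, 0x2d, 0x2d]
t2 = [0x20, 0xfb, 0xfb, 0x2d, 0xb6, 0xe5, 0x0a, 0xfa]

RES = [ 0x20  0xfb  0xfb  0x2d  0xb6  0xe5  0x0a  0xfa ]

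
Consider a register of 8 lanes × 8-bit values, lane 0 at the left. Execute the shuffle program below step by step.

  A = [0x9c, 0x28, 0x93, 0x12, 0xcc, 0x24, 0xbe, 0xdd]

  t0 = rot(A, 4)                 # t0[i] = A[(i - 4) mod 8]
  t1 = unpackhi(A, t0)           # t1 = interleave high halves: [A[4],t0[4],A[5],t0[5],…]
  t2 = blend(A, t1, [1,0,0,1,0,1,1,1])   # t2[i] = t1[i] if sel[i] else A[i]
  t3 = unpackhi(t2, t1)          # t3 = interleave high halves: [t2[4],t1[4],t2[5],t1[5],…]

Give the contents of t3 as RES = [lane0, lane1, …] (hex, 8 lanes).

RES = [ 0xcc  0xbe  0x93  0x93  0xdd  0xdd  0x12  0x12 ]

t0 = [0xcc, 0x24, 0xbe, 0xdd, 0x9c, 0x28, 0x93, 0x12]
t1 = [0xcc, 0x9c, 0x24, 0x28, 0xbe, 0x93, 0xdd, 0x12]
t2 = [0xcc, 0x28, 0x93, 0x28, 0xcc, 0x93, 0xdd, 0x12]
t3 = [0xcc, 0xbe, 0x93, 0x93, 0xdd, 0xdd, 0x12, 0x12]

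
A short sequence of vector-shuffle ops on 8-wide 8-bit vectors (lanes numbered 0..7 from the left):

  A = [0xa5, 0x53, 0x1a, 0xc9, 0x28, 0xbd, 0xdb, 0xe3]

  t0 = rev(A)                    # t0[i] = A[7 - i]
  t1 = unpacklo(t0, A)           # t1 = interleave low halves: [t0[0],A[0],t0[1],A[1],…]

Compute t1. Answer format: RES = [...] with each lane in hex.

RES = [0xe3, 0xa5, 0xdb, 0x53, 0xbd, 0x1a, 0x28, 0xc9]

  t0: e3 db bd 28 c9 1a 53 a5
  t1: e3 a5 db 53 bd 1a 28 c9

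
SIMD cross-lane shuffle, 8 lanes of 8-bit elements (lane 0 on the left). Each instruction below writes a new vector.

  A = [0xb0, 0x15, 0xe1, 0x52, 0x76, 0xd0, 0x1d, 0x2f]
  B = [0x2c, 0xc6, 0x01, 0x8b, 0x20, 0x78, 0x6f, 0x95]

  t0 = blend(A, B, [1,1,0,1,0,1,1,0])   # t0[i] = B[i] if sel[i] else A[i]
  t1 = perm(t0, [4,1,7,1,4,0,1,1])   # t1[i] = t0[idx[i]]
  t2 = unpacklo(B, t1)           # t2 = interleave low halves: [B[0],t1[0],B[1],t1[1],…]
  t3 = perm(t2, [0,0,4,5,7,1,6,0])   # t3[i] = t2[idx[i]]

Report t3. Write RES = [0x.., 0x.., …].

t0 = [0x2c, 0xc6, 0xe1, 0x8b, 0x76, 0x78, 0x6f, 0x2f]
t1 = [0x76, 0xc6, 0x2f, 0xc6, 0x76, 0x2c, 0xc6, 0xc6]
t2 = [0x2c, 0x76, 0xc6, 0xc6, 0x01, 0x2f, 0x8b, 0xc6]
t3 = [0x2c, 0x2c, 0x01, 0x2f, 0xc6, 0x76, 0x8b, 0x2c]

RES = [0x2c, 0x2c, 0x01, 0x2f, 0xc6, 0x76, 0x8b, 0x2c]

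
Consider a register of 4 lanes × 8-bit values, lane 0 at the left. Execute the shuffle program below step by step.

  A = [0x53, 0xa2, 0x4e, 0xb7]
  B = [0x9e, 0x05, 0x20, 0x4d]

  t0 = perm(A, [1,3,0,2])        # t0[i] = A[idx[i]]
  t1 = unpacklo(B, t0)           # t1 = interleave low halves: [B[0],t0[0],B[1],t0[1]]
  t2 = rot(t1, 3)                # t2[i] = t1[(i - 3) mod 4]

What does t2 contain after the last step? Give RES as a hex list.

→ t0 |a2|b7|53|4e|
→ t1 |9e|a2|05|b7|
→ t2 |a2|05|b7|9e|

RES = [0xa2, 0x05, 0xb7, 0x9e]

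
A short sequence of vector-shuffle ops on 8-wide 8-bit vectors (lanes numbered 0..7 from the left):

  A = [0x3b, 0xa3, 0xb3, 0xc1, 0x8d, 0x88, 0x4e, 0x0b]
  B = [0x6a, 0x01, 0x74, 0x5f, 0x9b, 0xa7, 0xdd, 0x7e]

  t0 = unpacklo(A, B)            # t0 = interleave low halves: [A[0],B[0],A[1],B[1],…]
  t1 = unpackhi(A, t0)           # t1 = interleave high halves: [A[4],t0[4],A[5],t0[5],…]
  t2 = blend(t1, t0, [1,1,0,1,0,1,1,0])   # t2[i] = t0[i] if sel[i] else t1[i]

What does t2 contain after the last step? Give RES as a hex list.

RES = [ 0x3b  0x6a  0x88  0x01  0x4e  0x74  0xc1  0x5f ]

t0 = [0x3b, 0x6a, 0xa3, 0x01, 0xb3, 0x74, 0xc1, 0x5f]
t1 = [0x8d, 0xb3, 0x88, 0x74, 0x4e, 0xc1, 0x0b, 0x5f]
t2 = [0x3b, 0x6a, 0x88, 0x01, 0x4e, 0x74, 0xc1, 0x5f]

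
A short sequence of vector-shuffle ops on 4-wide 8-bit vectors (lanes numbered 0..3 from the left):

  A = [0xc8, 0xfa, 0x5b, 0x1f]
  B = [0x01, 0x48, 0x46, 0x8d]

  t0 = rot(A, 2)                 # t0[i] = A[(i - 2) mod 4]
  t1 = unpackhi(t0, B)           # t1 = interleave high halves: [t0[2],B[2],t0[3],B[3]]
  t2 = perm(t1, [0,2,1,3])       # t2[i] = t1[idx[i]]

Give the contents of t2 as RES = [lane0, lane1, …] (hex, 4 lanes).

RES = [0xc8, 0xfa, 0x46, 0x8d]

t0 = [0x5b, 0x1f, 0xc8, 0xfa]
t1 = [0xc8, 0x46, 0xfa, 0x8d]
t2 = [0xc8, 0xfa, 0x46, 0x8d]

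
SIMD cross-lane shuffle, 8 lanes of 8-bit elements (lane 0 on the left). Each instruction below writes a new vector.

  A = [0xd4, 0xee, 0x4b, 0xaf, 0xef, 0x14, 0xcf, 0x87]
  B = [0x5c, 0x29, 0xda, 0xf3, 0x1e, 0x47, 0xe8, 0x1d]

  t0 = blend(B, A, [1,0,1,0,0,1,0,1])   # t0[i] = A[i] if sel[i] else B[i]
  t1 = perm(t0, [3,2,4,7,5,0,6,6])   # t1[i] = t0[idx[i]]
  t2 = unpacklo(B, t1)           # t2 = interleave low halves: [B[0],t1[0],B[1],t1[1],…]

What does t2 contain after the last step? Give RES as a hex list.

RES = [ 0x5c  0xf3  0x29  0x4b  0xda  0x1e  0xf3  0x87 ]

→ t0 |d4|29|4b|f3|1e|14|e8|87|
→ t1 |f3|4b|1e|87|14|d4|e8|e8|
→ t2 |5c|f3|29|4b|da|1e|f3|87|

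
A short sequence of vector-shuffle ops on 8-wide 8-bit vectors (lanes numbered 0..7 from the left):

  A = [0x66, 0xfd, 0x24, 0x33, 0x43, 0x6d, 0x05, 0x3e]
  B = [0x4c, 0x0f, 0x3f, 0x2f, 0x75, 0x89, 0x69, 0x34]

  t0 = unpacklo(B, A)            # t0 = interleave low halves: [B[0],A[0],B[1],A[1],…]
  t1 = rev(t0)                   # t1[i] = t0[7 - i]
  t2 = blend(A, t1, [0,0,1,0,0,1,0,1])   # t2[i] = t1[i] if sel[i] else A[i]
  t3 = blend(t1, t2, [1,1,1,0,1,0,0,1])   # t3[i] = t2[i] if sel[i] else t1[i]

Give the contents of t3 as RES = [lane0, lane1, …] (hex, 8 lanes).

→ t0 |4c|66|0f|fd|3f|24|2f|33|
→ t1 |33|2f|24|3f|fd|0f|66|4c|
→ t2 |66|fd|24|33|43|0f|05|4c|
→ t3 |66|fd|24|3f|43|0f|66|4c|

RES = [0x66, 0xfd, 0x24, 0x3f, 0x43, 0x0f, 0x66, 0x4c]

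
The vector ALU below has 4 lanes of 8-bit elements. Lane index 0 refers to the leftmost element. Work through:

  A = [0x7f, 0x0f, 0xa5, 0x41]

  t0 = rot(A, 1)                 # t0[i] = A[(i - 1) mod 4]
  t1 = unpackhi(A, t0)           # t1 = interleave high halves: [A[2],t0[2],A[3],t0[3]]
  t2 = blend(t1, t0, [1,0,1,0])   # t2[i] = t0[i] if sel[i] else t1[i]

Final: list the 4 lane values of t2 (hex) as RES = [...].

RES = [0x41, 0x0f, 0x0f, 0xa5]

→ t0 |41|7f|0f|a5|
→ t1 |a5|0f|41|a5|
→ t2 |41|0f|0f|a5|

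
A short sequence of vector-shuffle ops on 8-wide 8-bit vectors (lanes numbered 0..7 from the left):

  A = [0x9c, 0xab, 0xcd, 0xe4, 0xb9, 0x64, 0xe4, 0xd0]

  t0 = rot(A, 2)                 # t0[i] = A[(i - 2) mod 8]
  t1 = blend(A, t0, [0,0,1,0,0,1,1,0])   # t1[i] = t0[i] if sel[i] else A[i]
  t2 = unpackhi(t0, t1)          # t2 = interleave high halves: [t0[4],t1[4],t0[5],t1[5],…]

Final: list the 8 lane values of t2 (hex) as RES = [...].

  t0: e4 d0 9c ab cd e4 b9 64
  t1: 9c ab 9c e4 b9 e4 b9 d0
  t2: cd b9 e4 e4 b9 b9 64 d0

RES = [ 0xcd  0xb9  0xe4  0xe4  0xb9  0xb9  0x64  0xd0 ]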